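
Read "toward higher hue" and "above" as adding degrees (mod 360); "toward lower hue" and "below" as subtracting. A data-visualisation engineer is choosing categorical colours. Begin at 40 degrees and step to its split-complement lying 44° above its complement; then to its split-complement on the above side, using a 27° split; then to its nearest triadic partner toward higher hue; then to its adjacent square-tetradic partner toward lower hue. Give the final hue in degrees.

141°

split-comp 44° ↑ +224°: 40 + 224 = 264°
split-comp 27° ↑ +207°: 264 + 207 = 471 → 471 − 360 = 111°
triadic ↑ +120°: 111 + 120 = 231°
square ↓ −90°: 231 − 90 = 141°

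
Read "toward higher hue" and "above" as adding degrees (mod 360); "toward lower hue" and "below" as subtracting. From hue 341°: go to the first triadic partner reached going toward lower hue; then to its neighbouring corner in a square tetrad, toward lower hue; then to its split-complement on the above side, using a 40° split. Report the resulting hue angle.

351°

−120° (triadic ↓): 341 − 120 = 221°
−90° (square ↓): 221 − 90 = 131°
+220° (split-comp 40° ↑): 131 + 220 = 351°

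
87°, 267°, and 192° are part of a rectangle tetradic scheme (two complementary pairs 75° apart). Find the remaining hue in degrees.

A rectangular tetradic uses two complementary pairs 75° apart: offsets 0°, 75°, 180°, 255°.
Among {87°, 192°, 267°}, 267° and 87° are a 180° pair.
The remaining hue 192° needs its own complement: 192 + 180 = 372 → 372 − 360 = 12°

12°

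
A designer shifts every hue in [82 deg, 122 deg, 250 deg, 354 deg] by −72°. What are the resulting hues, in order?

82 − 72 = 10°
122 − 72 = 50°
250 − 72 = 178°
354 − 72 = 282°

10°, 50°, 178°, 282°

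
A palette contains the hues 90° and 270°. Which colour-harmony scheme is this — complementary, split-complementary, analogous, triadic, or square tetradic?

Sort the hues: 90°, 270°.
Successive gaps around the wheel: 180°, 180°.
Two hues 180° apart are complementary.

complementary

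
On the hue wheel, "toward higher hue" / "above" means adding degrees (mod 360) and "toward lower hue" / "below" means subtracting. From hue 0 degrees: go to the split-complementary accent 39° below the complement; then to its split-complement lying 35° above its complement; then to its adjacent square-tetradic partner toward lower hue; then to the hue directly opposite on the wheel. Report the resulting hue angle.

+141° (split-comp 39° ↓): 0 + 141 = 141°
+215° (split-comp 35° ↑): 141 + 215 = 356°
−90° (square ↓): 356 − 90 = 266°
+180° (complement): 266 + 180 = 446 → 446 − 360 = 86°

86°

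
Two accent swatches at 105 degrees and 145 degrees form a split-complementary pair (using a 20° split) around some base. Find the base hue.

The accents sit 20° either side of the complement, so the complement is their short-arc midpoint on the wheel.
Short-arc midpoint of 105° and 145°: 125°.
Base is 180° from the complement: 125 − 180 = -55 → -55 + 360 = 305°

305°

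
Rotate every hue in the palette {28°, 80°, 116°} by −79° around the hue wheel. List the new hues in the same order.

28 − 79 = -51 → -51 + 360 = 309°
80 − 79 = 1°
116 − 79 = 37°

309°, 1°, 37°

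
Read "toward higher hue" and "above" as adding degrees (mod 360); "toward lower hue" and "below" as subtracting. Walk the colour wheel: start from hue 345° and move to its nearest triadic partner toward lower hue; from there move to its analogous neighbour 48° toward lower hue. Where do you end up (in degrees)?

345 − 120 = 225°   (triadic ↓)
225 − 48 = 177°   (analog 48° ↓)

177°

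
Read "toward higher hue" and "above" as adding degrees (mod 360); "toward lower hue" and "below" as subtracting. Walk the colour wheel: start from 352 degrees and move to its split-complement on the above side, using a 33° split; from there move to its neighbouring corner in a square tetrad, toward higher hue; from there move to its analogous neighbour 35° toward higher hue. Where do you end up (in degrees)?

split-comp 33° ↑ +213°: 352 + 213 = 565 → 565 − 360 = 205°
square ↑ +90°: 205 + 90 = 295°
analog 35° ↑ +35°: 295 + 35 = 330°

330°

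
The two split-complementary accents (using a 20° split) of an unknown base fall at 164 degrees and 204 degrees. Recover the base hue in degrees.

4°

The accents sit 20° either side of the complement, so the complement is their short-arc midpoint on the wheel.
Short-arc midpoint of 164° and 204°: 184°.
Base is 180° from the complement: 184 − 180 = 4°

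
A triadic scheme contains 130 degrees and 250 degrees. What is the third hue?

A triad spaces three hues 120° apart.
The full set is {10°, 130°, 250°}.

10°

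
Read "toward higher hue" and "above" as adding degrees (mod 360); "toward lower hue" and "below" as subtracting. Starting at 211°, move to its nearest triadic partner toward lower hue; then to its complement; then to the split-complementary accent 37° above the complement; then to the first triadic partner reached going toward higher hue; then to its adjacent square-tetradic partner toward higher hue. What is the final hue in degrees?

211 − 120 = 91°   (triadic ↓)
91 + 180 = 271°   (complement)
271 + 217 = 488 → 488 − 360 = 128°   (split-comp 37° ↑)
128 + 120 = 248°   (triadic ↑)
248 + 90 = 338°   (square ↑)

338°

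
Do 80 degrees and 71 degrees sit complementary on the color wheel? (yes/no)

no

Angular distance: |80 − 71| = 9 = 9°.
Complementary requires 180°.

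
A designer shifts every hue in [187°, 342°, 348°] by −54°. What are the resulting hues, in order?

133°, 288°, 294°

187 − 54 = 133°
342 − 54 = 288°
348 − 54 = 294°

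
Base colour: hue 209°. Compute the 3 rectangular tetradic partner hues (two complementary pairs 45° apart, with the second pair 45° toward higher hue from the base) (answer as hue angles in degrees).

254°, 29°, and 74°

A rectangular tetradic uses two complementary pairs 45° apart: offsets 0°, 45°, 180°, 225°.
209 + 45 = 254°
209 + 180 = 389 → 389 − 360 = 29°
209 + 225 = 434 → 434 − 360 = 74°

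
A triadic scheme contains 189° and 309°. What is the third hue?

69°

A triad spaces three hues 120° apart.
The full set is {69°, 189°, 309°}.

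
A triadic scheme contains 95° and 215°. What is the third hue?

A triad spaces three hues 120° apart.
The full set is {95°, 215°, 335°}.

335°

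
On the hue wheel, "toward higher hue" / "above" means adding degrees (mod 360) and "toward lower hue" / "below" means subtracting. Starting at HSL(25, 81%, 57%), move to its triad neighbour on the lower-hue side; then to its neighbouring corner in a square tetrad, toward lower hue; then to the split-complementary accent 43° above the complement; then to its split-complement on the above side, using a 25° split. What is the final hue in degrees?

243°

25 − 120 = -95 → -95 + 360 = 265°   (triadic ↓)
265 − 90 = 175°   (square ↓)
175 + 223 = 398 → 398 − 360 = 38°   (split-comp 43° ↑)
38 + 205 = 243°   (split-comp 25° ↑)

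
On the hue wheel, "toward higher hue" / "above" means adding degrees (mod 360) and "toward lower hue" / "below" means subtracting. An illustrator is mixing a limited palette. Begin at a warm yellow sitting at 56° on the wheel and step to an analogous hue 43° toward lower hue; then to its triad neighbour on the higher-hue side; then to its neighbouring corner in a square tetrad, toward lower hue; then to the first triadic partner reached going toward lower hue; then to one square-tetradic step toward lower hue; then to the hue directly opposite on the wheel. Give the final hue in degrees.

−43° (analog 43° ↓): 56 − 43 = 13°
+120° (triadic ↑): 13 + 120 = 133°
−90° (square ↓): 133 − 90 = 43°
−120° (triadic ↓): 43 − 120 = -77 → -77 + 360 = 283°
−90° (square ↓): 283 − 90 = 193°
+180° (complement): 193 + 180 = 373 → 373 − 360 = 13°

13°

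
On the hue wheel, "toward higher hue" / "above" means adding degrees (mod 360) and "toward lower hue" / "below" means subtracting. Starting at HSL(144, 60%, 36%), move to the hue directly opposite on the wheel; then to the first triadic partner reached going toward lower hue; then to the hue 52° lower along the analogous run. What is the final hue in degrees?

+180° (complement): 144 + 180 = 324°
−120° (triadic ↓): 324 − 120 = 204°
−52° (analog 52° ↓): 204 − 52 = 152°

152°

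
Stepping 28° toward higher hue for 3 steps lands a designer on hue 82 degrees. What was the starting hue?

3 steps of 28° (toward higher hue) give a net shift of +84°.
Start = end − shift: 82 − 84 = -2 → -2 + 360 = 358°

358°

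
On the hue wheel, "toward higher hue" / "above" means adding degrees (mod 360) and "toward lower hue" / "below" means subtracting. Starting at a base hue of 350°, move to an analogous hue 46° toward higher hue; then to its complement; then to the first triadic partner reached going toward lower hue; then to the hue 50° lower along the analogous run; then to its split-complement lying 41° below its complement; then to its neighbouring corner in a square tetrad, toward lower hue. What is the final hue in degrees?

95°

analog 46° ↑ +46°: 350 + 46 = 396 → 396 − 360 = 36°
complement +180°: 36 + 180 = 216°
triadic ↓ −120°: 216 − 120 = 96°
analog 50° ↓ −50°: 96 − 50 = 46°
split-comp 41° ↓ +139°: 46 + 139 = 185°
square ↓ −90°: 185 − 90 = 95°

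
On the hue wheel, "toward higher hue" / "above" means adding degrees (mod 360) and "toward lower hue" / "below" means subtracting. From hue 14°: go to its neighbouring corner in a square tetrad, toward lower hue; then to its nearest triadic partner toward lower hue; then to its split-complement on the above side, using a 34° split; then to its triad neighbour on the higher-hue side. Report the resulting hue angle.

138°

square ↓ −90°: 14 − 90 = -76 → -76 + 360 = 284°
triadic ↓ −120°: 284 − 120 = 164°
split-comp 34° ↑ +214°: 164 + 214 = 378 → 378 − 360 = 18°
triadic ↑ +120°: 18 + 120 = 138°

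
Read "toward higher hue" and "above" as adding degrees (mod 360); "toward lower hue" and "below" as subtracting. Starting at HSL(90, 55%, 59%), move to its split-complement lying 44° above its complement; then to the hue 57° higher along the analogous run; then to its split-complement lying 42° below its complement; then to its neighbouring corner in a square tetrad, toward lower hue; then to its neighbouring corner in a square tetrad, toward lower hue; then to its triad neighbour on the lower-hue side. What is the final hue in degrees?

90 + 224 = 314°   (split-comp 44° ↑)
314 + 57 = 371 → 371 − 360 = 11°   (analog 57° ↑)
11 + 138 = 149°   (split-comp 42° ↓)
149 − 90 = 59°   (square ↓)
59 − 90 = -31 → -31 + 360 = 329°   (square ↓)
329 − 120 = 209°   (triadic ↓)

209°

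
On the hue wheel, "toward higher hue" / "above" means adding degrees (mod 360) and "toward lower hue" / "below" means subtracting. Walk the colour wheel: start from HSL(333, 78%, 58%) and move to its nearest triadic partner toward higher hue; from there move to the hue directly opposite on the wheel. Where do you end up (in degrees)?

triadic ↑ +120°: 333 + 120 = 453 → 453 − 360 = 93°
complement +180°: 93 + 180 = 273°

273°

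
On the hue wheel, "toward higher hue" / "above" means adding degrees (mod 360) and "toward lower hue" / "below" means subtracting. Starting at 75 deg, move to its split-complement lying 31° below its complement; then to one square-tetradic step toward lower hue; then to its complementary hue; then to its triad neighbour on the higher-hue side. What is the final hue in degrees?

75 + 149 = 224°   (split-comp 31° ↓)
224 − 90 = 134°   (square ↓)
134 + 180 = 314°   (complement)
314 + 120 = 434 → 434 − 360 = 74°   (triadic ↑)

74°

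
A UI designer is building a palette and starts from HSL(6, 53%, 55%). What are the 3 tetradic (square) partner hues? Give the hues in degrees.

96°, 186° and 276°

A square tetradic scheme places four hues every 90°.
6 + 90 = 96°
6 + 180 = 186°
6 + 270 = 276°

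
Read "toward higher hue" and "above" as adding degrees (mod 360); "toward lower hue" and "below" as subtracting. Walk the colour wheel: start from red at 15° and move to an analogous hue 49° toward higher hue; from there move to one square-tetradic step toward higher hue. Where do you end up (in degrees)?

analog 49° ↑ +49°: 15 + 49 = 64°
square ↑ +90°: 64 + 90 = 154°

154°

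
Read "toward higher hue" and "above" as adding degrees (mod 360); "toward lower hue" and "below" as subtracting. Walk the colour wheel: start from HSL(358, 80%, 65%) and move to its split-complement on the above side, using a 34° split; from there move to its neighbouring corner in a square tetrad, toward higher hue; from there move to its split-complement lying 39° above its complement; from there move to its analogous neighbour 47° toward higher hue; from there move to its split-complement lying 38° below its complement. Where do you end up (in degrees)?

358 + 214 = 572 → 572 − 360 = 212°   (split-comp 34° ↑)
212 + 90 = 302°   (square ↑)
302 + 219 = 521 → 521 − 360 = 161°   (split-comp 39° ↑)
161 + 47 = 208°   (analog 47° ↑)
208 + 142 = 350°   (split-comp 38° ↓)

350°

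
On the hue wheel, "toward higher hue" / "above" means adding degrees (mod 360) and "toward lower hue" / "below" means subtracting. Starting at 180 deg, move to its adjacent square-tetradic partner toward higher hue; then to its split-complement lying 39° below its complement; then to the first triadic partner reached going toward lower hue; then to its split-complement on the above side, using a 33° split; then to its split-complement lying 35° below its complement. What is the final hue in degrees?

289°

+90° (square ↑): 180 + 90 = 270°
+141° (split-comp 39° ↓): 270 + 141 = 411 → 411 − 360 = 51°
−120° (triadic ↓): 51 − 120 = -69 → -69 + 360 = 291°
+213° (split-comp 33° ↑): 291 + 213 = 504 → 504 − 360 = 144°
+145° (split-comp 35° ↓): 144 + 145 = 289°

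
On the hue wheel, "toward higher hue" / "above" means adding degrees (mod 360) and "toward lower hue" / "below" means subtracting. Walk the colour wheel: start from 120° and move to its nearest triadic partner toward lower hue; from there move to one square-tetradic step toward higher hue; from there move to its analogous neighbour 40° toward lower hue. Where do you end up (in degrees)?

50°

120 − 120 = 0°   (triadic ↓)
0 + 90 = 90°   (square ↑)
90 − 40 = 50°   (analog 40° ↓)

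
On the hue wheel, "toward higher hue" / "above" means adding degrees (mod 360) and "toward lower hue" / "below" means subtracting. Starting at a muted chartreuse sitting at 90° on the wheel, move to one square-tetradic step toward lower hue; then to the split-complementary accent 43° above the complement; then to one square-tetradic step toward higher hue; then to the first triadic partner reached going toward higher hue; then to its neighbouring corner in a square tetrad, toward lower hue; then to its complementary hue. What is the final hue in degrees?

163°

−90° (square ↓): 90 − 90 = 0°
+223° (split-comp 43° ↑): 0 + 223 = 223°
+90° (square ↑): 223 + 90 = 313°
+120° (triadic ↑): 313 + 120 = 433 → 433 − 360 = 73°
−90° (square ↓): 73 − 90 = -17 → -17 + 360 = 343°
+180° (complement): 343 + 180 = 523 → 523 − 360 = 163°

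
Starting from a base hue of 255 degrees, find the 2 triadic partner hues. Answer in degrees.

15° and 135°

A triad places three hues 120° apart.
255 + 120 = 375 → 375 − 360 = 15°
255 + 240 = 495 → 495 − 360 = 135°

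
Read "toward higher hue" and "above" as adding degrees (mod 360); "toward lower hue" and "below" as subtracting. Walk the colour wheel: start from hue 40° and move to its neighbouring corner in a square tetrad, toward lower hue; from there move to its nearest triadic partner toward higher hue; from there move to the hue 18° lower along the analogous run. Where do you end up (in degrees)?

52°

square ↓ −90°: 40 − 90 = -50 → -50 + 360 = 310°
triadic ↑ +120°: 310 + 120 = 430 → 430 − 360 = 70°
analog 18° ↓ −18°: 70 − 18 = 52°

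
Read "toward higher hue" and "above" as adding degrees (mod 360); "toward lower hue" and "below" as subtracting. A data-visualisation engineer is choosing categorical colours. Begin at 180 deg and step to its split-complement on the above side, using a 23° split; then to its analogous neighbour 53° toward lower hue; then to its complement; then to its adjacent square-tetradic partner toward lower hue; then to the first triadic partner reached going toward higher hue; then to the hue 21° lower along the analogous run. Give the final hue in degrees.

split-comp 23° ↑ +203°: 180 + 203 = 383 → 383 − 360 = 23°
analog 53° ↓ −53°: 23 − 53 = -30 → -30 + 360 = 330°
complement +180°: 330 + 180 = 510 → 510 − 360 = 150°
square ↓ −90°: 150 − 90 = 60°
triadic ↑ +120°: 60 + 120 = 180°
analog 21° ↓ −21°: 180 − 21 = 159°

159°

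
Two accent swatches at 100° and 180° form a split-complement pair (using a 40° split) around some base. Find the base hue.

320°

The accents sit 40° either side of the complement, so the complement is their short-arc midpoint on the wheel.
Short-arc midpoint of 100° and 180°: 140°.
Base is 180° from the complement: 140 − 180 = -40 → -40 + 360 = 320°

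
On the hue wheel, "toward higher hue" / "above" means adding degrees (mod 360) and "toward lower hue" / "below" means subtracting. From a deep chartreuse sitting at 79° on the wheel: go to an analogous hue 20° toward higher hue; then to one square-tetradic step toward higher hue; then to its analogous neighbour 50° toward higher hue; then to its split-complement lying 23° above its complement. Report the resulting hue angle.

82°

analog 20° ↑ +20°: 79 + 20 = 99°
square ↑ +90°: 99 + 90 = 189°
analog 50° ↑ +50°: 189 + 50 = 239°
split-comp 23° ↑ +203°: 239 + 203 = 442 → 442 − 360 = 82°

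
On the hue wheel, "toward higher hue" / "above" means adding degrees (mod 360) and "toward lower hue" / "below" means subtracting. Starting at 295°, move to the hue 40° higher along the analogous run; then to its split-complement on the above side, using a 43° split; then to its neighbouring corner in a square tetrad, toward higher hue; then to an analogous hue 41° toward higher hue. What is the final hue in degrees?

+40° (analog 40° ↑): 295 + 40 = 335°
+223° (split-comp 43° ↑): 335 + 223 = 558 → 558 − 360 = 198°
+90° (square ↑): 198 + 90 = 288°
+41° (analog 41° ↑): 288 + 41 = 329°

329°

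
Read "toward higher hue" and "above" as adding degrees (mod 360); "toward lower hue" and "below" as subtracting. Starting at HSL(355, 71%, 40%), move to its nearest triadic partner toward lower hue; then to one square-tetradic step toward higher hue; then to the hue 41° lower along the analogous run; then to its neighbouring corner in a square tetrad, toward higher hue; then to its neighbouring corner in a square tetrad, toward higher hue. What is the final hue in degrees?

104°

triadic ↓ −120°: 355 − 120 = 235°
square ↑ +90°: 235 + 90 = 325°
analog 41° ↓ −41°: 325 − 41 = 284°
square ↑ +90°: 284 + 90 = 374 → 374 − 360 = 14°
square ↑ +90°: 14 + 90 = 104°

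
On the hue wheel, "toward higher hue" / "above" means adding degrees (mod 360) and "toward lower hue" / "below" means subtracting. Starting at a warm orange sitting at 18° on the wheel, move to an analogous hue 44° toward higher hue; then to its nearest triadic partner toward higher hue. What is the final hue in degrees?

+44° (analog 44° ↑): 18 + 44 = 62°
+120° (triadic ↑): 62 + 120 = 182°

182°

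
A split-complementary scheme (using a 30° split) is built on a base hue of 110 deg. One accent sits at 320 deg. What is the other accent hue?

Split-complementary hues sit 30° either side of the complement.
Complement of the base 110°: 110 + 180 = 290°
The given accent 320° is 30° one side of 290°; the other accent sits 30° the other side: 290 − 30 = 260°

260°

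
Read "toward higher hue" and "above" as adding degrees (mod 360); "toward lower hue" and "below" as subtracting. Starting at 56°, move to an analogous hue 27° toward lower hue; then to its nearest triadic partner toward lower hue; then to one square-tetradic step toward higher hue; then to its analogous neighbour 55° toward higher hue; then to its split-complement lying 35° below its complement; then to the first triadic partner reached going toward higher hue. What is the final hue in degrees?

319°

analog 27° ↓ −27°: 56 − 27 = 29°
triadic ↓ −120°: 29 − 120 = -91 → -91 + 360 = 269°
square ↑ +90°: 269 + 90 = 359°
analog 55° ↑ +55°: 359 + 55 = 414 → 414 − 360 = 54°
split-comp 35° ↓ +145°: 54 + 145 = 199°
triadic ↑ +120°: 199 + 120 = 319°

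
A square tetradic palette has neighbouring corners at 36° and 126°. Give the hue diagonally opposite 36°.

A square tetradic scheme places four hues 90° apart; opposite corners are 180° apart.
36 + 180 = 216°

216°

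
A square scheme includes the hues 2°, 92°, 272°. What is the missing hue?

A square tetradic scheme places four hues every 90°.
The full set through 2° is {2°, 92°, 182°, 272°}.
Given {2°, 92°, 272°}, the missing hue is 182°.

182°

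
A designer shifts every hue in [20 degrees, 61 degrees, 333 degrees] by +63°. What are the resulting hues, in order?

83°, 124°, 36°

20 + 63 = 83°
61 + 63 = 124°
333 + 63 = 396 → 396 − 360 = 36°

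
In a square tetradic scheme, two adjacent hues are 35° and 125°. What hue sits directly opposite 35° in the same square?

215°

A square tetradic scheme places four hues 90° apart; opposite corners are 180° apart.
35 + 180 = 215°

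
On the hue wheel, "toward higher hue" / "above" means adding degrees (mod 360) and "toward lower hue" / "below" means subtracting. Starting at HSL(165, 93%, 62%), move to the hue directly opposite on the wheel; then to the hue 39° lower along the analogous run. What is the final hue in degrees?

306°

complement +180°: 165 + 180 = 345°
analog 39° ↓ −39°: 345 − 39 = 306°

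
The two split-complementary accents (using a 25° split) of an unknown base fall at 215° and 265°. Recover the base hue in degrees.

60°

The accents sit 25° either side of the complement, so the complement is their short-arc midpoint on the wheel.
Short-arc midpoint of 215° and 265°: 240°.
Base is 180° from the complement: 240 − 180 = 60°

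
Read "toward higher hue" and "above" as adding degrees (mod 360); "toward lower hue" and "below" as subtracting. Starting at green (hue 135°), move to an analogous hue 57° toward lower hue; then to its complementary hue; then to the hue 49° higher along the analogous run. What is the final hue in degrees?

135 − 57 = 78°   (analog 57° ↓)
78 + 180 = 258°   (complement)
258 + 49 = 307°   (analog 49° ↑)

307°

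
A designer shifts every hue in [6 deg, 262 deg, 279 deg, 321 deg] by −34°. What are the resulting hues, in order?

332°, 228°, 245°, 287°

6 − 34 = -28 → -28 + 360 = 332°
262 − 34 = 228°
279 − 34 = 245°
321 − 34 = 287°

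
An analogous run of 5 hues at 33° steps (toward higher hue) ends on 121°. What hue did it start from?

4 steps of 33° (toward higher hue) give a net shift of +132°.
Start = end − shift: 121 − 132 = -11 → -11 + 360 = 349°

349°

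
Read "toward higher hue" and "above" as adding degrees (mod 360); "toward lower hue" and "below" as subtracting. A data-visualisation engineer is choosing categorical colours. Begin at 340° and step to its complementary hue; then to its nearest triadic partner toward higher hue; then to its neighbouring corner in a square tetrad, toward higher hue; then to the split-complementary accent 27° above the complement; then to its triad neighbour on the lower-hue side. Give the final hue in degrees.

97°

complement +180°: 340 + 180 = 520 → 520 − 360 = 160°
triadic ↑ +120°: 160 + 120 = 280°
square ↑ +90°: 280 + 90 = 370 → 370 − 360 = 10°
split-comp 27° ↑ +207°: 10 + 207 = 217°
triadic ↓ −120°: 217 − 120 = 97°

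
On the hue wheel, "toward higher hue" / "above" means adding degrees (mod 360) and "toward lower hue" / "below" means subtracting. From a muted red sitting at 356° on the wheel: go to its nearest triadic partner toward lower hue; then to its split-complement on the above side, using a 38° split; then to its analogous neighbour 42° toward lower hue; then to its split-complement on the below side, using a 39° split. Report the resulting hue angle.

193°

triadic ↓ −120°: 356 − 120 = 236°
split-comp 38° ↑ +218°: 236 + 218 = 454 → 454 − 360 = 94°
analog 42° ↓ −42°: 94 − 42 = 52°
split-comp 39° ↓ +141°: 52 + 141 = 193°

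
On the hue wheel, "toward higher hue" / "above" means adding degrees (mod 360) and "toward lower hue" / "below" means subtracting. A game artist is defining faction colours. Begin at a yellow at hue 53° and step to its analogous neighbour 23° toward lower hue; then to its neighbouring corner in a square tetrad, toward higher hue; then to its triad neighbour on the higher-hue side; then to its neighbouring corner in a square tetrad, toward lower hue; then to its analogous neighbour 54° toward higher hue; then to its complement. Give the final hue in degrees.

24°

53 − 23 = 30°   (analog 23° ↓)
30 + 90 = 120°   (square ↑)
120 + 120 = 240°   (triadic ↑)
240 − 90 = 150°   (square ↓)
150 + 54 = 204°   (analog 54° ↑)
204 + 180 = 384 → 384 − 360 = 24°   (complement)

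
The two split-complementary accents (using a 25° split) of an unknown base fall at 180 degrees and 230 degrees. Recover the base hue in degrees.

25°

The accents sit 25° either side of the complement, so the complement is their short-arc midpoint on the wheel.
Short-arc midpoint of 180° and 230°: 205°.
Base is 180° from the complement: 205 − 180 = 25°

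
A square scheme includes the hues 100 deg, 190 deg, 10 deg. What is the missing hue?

A square tetradic scheme places four hues every 90°.
The full set through 10° is {10°, 100°, 190°, 280°}.
Given {10°, 100°, 190°}, the missing hue is 280°.

280°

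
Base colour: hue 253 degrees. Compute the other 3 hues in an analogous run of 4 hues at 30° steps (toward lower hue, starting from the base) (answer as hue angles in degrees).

223°, 193°, and 163°

Analogous hues sit every 30° along the wheel.
253 − 30 = 223°
253 − 60 = 193°
253 − 90 = 163°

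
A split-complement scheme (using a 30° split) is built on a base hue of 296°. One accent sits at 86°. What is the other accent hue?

Split-complementary hues sit 30° either side of the complement.
Complement of the base 296°: 296 + 180 = 476 → 476 − 360 = 116°
The given accent 86° is 30° one side of 116°; the other accent sits 30° the other side: 116 + 30 = 146°

146°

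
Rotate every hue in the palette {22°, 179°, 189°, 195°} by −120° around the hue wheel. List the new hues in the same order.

262°, 59°, 69°, 75°

22 − 120 = -98 → -98 + 360 = 262°
179 − 120 = 59°
189 − 120 = 69°
195 − 120 = 75°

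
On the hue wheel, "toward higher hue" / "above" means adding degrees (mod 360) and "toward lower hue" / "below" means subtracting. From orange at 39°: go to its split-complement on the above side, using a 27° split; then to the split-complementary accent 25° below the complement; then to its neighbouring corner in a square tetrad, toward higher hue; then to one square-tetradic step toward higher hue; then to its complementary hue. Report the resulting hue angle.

41°

+207° (split-comp 27° ↑): 39 + 207 = 246°
+155° (split-comp 25° ↓): 246 + 155 = 401 → 401 − 360 = 41°
+90° (square ↑): 41 + 90 = 131°
+90° (square ↑): 131 + 90 = 221°
+180° (complement): 221 + 180 = 401 → 401 − 360 = 41°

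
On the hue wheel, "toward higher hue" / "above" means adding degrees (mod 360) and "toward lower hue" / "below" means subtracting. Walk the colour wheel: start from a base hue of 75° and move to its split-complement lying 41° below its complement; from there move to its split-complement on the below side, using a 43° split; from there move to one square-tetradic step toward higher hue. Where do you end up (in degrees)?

split-comp 41° ↓ +139°: 75 + 139 = 214°
split-comp 43° ↓ +137°: 214 + 137 = 351°
square ↑ +90°: 351 + 90 = 441 → 441 − 360 = 81°

81°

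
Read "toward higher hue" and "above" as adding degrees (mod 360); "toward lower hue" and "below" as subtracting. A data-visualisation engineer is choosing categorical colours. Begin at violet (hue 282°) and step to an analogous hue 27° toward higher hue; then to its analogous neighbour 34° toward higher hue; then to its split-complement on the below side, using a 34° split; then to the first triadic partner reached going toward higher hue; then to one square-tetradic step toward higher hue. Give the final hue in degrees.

282 + 27 = 309°   (analog 27° ↑)
309 + 34 = 343°   (analog 34° ↑)
343 + 146 = 489 → 489 − 360 = 129°   (split-comp 34° ↓)
129 + 120 = 249°   (triadic ↑)
249 + 90 = 339°   (square ↑)

339°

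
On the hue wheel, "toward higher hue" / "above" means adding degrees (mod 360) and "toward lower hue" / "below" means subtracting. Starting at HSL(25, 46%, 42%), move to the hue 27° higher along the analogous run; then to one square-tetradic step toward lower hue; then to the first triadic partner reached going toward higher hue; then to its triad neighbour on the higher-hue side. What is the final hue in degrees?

analog 27° ↑ +27°: 25 + 27 = 52°
square ↓ −90°: 52 − 90 = -38 → -38 + 360 = 322°
triadic ↑ +120°: 322 + 120 = 442 → 442 − 360 = 82°
triadic ↑ +120°: 82 + 120 = 202°

202°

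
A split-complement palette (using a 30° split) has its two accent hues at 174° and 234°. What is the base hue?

24°

The accents sit 30° either side of the complement, so the complement is their short-arc midpoint on the wheel.
Short-arc midpoint of 174° and 234°: 204°.
Base is 180° from the complement: 204 − 180 = 24°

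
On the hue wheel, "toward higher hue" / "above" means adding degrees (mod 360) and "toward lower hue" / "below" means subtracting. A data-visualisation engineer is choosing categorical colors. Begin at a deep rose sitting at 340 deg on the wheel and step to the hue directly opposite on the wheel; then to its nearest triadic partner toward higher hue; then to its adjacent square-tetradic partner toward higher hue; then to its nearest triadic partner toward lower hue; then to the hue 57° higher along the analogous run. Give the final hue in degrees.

307°

complement +180°: 340 + 180 = 520 → 520 − 360 = 160°
triadic ↑ +120°: 160 + 120 = 280°
square ↑ +90°: 280 + 90 = 370 → 370 − 360 = 10°
triadic ↓ −120°: 10 − 120 = -110 → -110 + 360 = 250°
analog 57° ↑ +57°: 250 + 57 = 307°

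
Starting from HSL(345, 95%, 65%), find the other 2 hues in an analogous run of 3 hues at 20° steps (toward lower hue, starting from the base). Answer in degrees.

Analogous hues sit every 20° along the wheel.
345 − 20 = 325°
345 − 40 = 305°

325° and 305°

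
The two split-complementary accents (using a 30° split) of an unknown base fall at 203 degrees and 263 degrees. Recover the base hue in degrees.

The accents sit 30° either side of the complement, so the complement is their short-arc midpoint on the wheel.
Short-arc midpoint of 203° and 263°: 233°.
Base is 180° from the complement: 233 − 180 = 53°

53°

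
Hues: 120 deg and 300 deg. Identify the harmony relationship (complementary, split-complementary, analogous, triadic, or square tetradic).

Sort the hues: 120°, 300°.
Successive gaps around the wheel: 180°, 180°.
Two hues 180° apart are complementary.

complementary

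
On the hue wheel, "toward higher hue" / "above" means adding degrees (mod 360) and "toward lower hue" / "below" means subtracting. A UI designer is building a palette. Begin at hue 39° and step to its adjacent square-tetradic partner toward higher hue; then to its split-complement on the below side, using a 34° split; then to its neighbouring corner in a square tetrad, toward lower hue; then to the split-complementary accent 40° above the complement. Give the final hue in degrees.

45°

+90° (square ↑): 39 + 90 = 129°
+146° (split-comp 34° ↓): 129 + 146 = 275°
−90° (square ↓): 275 − 90 = 185°
+220° (split-comp 40° ↑): 185 + 220 = 405 → 405 − 360 = 45°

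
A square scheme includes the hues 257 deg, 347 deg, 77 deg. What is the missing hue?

167°

A square tetradic scheme places four hues every 90°.
The full set through 77° is {77°, 167°, 257°, 347°}.
Given {77°, 257°, 347°}, the missing hue is 167°.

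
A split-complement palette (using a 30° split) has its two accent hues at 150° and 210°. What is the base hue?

The accents sit 30° either side of the complement, so the complement is their short-arc midpoint on the wheel.
Short-arc midpoint of 150° and 210°: 180°.
Base is 180° from the complement: 180 − 180 = 0°

0°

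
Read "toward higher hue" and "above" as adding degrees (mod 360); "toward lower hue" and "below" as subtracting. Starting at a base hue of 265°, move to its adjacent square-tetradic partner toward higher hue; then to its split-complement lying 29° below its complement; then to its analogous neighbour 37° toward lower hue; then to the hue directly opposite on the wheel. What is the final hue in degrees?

265 + 90 = 355°   (square ↑)
355 + 151 = 506 → 506 − 360 = 146°   (split-comp 29° ↓)
146 − 37 = 109°   (analog 37° ↓)
109 + 180 = 289°   (complement)

289°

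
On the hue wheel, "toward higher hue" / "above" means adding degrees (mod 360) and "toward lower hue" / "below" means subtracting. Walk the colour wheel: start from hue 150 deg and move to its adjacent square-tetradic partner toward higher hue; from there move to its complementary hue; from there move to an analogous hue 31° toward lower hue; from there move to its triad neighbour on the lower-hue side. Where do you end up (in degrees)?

150 + 90 = 240°   (square ↑)
240 + 180 = 420 → 420 − 360 = 60°   (complement)
60 − 31 = 29°   (analog 31° ↓)
29 − 120 = -91 → -91 + 360 = 269°   (triadic ↓)

269°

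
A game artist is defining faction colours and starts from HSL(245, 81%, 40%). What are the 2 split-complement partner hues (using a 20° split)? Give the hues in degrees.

Complement of 245 deg: 245 + 180 = 425 → 425 − 360 = 65°
65 − 20 = 45°
65 + 20 = 85°

45° and 85°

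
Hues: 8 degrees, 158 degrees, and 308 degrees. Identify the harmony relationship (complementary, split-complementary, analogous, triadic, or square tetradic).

split-complementary

Sort the hues: 8°, 158°, 308°.
Successive gaps around the wheel: 150°, 150°, 60°.
Two 150° gaps and one 60° gap — a base hue opposite a pair of accents 30° either side of its complement — is the split-complementary pattern.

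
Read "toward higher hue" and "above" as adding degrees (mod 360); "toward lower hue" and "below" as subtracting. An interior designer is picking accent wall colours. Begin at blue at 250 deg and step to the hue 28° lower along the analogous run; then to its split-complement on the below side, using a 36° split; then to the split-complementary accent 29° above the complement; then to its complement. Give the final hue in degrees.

35°

analog 28° ↓ −28°: 250 − 28 = 222°
split-comp 36° ↓ +144°: 222 + 144 = 366 → 366 − 360 = 6°
split-comp 29° ↑ +209°: 6 + 209 = 215°
complement +180°: 215 + 180 = 395 → 395 − 360 = 35°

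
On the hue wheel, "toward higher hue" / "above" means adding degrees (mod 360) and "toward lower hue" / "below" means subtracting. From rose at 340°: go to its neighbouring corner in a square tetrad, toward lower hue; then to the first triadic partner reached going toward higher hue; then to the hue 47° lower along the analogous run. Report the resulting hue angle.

−90° (square ↓): 340 − 90 = 250°
+120° (triadic ↑): 250 + 120 = 370 → 370 − 360 = 10°
−47° (analog 47° ↓): 10 − 47 = -37 → -37 + 360 = 323°

323°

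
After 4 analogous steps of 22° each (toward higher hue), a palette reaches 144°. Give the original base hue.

4 steps of 22° (toward higher hue) give a net shift of +88°.
Start = end − shift: 144 − 88 = 56°

56°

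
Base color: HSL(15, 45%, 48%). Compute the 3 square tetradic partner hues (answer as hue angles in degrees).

A square tetradic scheme places four hues every 90°.
15 + 90 = 105°
15 + 180 = 195°
15 + 270 = 285°

105°, 195°, and 285°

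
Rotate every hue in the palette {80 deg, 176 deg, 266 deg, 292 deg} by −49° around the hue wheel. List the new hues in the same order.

80 − 49 = 31°
176 − 49 = 127°
266 − 49 = 217°
292 − 49 = 243°

31°, 127°, 217°, 243°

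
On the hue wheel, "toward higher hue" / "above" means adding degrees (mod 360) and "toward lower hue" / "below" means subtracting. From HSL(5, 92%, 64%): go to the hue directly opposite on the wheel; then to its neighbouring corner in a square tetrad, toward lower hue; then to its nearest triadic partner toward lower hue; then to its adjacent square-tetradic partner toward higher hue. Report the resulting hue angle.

+180° (complement): 5 + 180 = 185°
−90° (square ↓): 185 − 90 = 95°
−120° (triadic ↓): 95 − 120 = -25 → -25 + 360 = 335°
+90° (square ↑): 335 + 90 = 425 → 425 − 360 = 65°

65°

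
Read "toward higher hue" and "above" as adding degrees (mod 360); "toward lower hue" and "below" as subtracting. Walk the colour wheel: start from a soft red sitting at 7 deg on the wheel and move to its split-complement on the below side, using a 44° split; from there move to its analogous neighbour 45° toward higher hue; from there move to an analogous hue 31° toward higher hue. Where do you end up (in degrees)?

split-comp 44° ↓ +136°: 7 + 136 = 143°
analog 45° ↑ +45°: 143 + 45 = 188°
analog 31° ↑ +31°: 188 + 31 = 219°

219°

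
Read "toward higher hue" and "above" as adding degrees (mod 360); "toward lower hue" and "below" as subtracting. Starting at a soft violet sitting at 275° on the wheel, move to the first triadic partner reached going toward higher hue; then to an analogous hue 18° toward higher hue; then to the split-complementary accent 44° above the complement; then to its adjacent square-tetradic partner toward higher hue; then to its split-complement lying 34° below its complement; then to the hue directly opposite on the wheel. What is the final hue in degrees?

triadic ↑ +120°: 275 + 120 = 395 → 395 − 360 = 35°
analog 18° ↑ +18°: 35 + 18 = 53°
split-comp 44° ↑ +224°: 53 + 224 = 277°
square ↑ +90°: 277 + 90 = 367 → 367 − 360 = 7°
split-comp 34° ↓ +146°: 7 + 146 = 153°
complement +180°: 153 + 180 = 333°

333°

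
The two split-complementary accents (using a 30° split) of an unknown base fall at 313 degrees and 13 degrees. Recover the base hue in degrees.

The accents sit 30° either side of the complement, so the complement is their short-arc midpoint on the wheel.
Short-arc midpoint of 313° and 13°: 343°.
Base is 180° from the complement: 343 − 180 = 163°

163°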